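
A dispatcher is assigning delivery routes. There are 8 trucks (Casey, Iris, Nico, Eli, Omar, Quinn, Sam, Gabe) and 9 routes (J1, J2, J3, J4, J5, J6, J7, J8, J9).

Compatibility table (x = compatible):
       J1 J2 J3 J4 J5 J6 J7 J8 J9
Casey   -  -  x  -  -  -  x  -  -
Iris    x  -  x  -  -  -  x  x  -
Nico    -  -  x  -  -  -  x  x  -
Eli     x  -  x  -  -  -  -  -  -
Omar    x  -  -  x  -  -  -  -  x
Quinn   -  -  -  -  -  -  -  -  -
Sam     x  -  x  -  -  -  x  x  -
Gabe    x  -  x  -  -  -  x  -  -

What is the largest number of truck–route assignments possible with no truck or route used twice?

5

One maximum matching: Casey–J7, Iris–J1, Nico–J8, Eli–J3, Omar–J9.
The set {Casey, Iris, Nico, Eli, Quinn, Sam, Gabe} has only 4 neighbours ({J1, J3, J7, J8}), so by Hall's theorem at most 5 of the 8 trucks can be matched.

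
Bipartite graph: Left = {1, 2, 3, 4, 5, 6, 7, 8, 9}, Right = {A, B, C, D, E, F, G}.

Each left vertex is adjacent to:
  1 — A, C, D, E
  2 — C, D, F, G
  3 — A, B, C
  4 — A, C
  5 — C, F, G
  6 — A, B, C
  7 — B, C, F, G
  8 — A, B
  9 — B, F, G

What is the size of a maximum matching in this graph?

7

A valid assignment of size 7: 1-E, 2-D, 3-C, 4-A, 5-G, 6-B, 7-F.
The set {3, 4, 5, 6, 7, 8, 9} has only 5 neighbours ({A, B, C, F, G}), so by Hall's theorem at most 7 of the 9 left vertices can be matched.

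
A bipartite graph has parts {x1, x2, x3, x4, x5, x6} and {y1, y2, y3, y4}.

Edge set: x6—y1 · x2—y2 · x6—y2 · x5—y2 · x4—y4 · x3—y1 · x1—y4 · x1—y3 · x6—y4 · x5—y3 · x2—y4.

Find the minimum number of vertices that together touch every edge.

The 4 edges x1–y3, x2–y2, x3–y1, x4–y4 form a matching, so any vertex cover needs at least 4 vertices (one per matched edge).
Conversely {y1, y2, y3, y4} meets every edge and has exactly 4 vertices, so 4 is optimal.

4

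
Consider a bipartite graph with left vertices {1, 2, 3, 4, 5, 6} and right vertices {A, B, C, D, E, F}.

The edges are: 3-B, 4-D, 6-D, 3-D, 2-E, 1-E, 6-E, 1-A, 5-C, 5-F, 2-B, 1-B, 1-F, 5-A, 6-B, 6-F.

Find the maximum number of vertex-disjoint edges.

A valid assignment of size 6: 1–A, 2–E, 3–B, 4–D, 5–C, 6–F.
All 6 left vertices are matched, so no larger matching exists.

6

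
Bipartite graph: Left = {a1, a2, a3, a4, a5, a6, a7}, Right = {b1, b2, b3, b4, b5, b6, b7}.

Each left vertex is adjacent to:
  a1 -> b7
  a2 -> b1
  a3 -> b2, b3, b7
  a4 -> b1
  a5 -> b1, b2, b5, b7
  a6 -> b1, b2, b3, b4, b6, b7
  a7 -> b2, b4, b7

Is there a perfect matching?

The set {a2, a4} has only 1 neighbour ({b1}), so by Hall's theorem at most 6 of the 7 left vertices can be matched.
Hence no matching covers every left vertex.

No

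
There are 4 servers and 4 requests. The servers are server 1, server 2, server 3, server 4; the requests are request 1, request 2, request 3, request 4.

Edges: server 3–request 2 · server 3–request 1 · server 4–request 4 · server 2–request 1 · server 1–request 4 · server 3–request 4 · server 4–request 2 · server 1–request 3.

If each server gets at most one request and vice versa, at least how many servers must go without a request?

0

A valid assignment of size 4: server 1–request 3, server 2–request 1, server 3–request 2, server 4–request 4.
This saturates every server, so 4 is the maximum.
That matches 4 of the 4, leaving 0 unmatched; no matching can do better.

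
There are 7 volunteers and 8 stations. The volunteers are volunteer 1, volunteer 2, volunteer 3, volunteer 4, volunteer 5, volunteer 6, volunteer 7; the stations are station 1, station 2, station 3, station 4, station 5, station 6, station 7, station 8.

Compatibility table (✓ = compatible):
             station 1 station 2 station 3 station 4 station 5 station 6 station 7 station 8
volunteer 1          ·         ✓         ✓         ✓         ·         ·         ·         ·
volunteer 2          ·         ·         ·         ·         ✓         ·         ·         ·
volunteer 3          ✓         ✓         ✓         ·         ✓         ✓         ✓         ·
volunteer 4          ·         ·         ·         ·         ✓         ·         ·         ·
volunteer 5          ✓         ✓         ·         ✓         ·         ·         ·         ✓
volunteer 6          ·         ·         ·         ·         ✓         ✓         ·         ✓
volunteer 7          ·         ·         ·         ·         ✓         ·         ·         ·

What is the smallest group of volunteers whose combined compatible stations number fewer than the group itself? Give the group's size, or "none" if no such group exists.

2

Take S = {volunteer 2, volunteer 4}. Its neighbourhood is {station 5}, so |N(S)| = 1 < |S| = 2.
No single vertex violates Hall's condition since each has at least one neighbour, so 2 is the minimum.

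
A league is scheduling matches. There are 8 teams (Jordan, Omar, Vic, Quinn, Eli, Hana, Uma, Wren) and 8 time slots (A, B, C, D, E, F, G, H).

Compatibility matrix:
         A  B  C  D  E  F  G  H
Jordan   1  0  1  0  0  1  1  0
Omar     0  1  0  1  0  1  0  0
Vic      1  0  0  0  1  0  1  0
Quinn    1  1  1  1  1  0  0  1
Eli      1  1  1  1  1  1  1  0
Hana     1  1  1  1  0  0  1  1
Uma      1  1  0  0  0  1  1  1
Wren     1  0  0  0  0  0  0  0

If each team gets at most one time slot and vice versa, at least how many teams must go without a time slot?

One maximum matching: Jordan→C, Omar→D, Vic→E, Quinn→B, Eli→F, Hana→G, Uma→H, Wren→A.
This saturates every team, so 8 is the maximum.
That matches 8 of the 8, leaving 0 unmatched; no matching can do better.

0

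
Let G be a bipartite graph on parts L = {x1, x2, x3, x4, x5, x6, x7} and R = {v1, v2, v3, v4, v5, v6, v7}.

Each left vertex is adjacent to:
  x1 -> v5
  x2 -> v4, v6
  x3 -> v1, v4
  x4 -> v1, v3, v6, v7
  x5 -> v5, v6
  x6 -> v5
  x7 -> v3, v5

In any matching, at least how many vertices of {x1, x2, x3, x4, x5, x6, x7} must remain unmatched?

A valid assignment of size 6: x1→v5, x2→v4, x3→v1, x4→v7, x5→v6, x7→v3.
The set {x1, x6} has only 1 neighbour ({v5}), so by Hall's theorem at most 6 of the 7 left vertices can be matched.
That matches 6 of the 7, leaving 1 unmatched; no matching can do better.

1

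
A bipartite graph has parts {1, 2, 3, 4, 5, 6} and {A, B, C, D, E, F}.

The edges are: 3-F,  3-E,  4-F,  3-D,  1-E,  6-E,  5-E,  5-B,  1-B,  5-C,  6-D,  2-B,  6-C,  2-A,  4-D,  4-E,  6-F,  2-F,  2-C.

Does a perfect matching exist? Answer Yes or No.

A valid assignment of size 6: 1–B, 2–A, 3–F, 4–D, 5–C, 6–E.
Every left vertex is matched, so this is a perfect matching.

Yes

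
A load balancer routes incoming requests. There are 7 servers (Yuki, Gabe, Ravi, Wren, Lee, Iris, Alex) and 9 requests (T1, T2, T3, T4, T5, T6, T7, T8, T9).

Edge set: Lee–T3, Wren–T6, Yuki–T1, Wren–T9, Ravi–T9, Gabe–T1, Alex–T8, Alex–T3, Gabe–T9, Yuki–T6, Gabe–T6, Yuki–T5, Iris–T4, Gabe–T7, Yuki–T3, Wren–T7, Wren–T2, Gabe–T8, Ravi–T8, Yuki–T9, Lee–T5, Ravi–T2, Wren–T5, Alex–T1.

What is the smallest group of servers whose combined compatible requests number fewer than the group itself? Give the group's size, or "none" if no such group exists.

A matching saturating every server exists, for instance Yuki→T3, Gabe→T6, Ravi→T9, Wren→T7, Lee→T5, Iris→T4, Alex→T8.
By Hall's marriage theorem, this means |N(S)| ≥ |S| for every subset S, so no violating subset exists.

none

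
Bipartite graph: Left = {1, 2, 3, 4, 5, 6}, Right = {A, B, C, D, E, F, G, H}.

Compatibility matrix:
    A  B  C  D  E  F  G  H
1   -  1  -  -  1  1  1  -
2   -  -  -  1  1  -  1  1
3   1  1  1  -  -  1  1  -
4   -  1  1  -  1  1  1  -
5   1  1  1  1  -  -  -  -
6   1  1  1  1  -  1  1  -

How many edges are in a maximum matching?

For example, pair 1–B, 2–D, 3–A, 4–E, 5–C, 6–G.
This saturates every left vertex, so 6 is the maximum.

6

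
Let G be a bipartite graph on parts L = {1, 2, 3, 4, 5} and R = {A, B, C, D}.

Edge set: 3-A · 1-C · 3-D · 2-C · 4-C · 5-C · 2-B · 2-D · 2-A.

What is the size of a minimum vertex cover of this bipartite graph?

{2, 3, C} is a vertex cover of size 3: every edge has an endpoint in this set.
No smaller cover exists because 1–C, 2–B, 3–D is a matching of size 3, and a cover must include an endpoint of each of these disjoint edges (König's theorem).

3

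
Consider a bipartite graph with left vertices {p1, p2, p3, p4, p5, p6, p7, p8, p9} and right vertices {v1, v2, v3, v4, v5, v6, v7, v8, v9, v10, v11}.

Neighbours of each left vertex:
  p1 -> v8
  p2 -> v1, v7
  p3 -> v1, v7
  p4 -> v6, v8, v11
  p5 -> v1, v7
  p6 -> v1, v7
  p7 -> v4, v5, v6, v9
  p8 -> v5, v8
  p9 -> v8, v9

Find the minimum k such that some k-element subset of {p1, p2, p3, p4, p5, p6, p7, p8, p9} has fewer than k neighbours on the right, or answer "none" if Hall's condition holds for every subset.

Take S = {p2, p3, p5}. Its neighbourhood is {v1, v7}, so |N(S)| = 2 < |S| = 3.
Every subset of size less than 3 has at least as many neighbours as members, so 3 is the minimum.

3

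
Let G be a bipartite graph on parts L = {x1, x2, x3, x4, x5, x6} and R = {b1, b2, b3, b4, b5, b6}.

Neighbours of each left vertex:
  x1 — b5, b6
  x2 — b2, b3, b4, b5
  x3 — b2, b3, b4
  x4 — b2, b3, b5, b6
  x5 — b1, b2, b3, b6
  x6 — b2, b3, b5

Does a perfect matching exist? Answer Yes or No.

Yes

For example, pair x1→b5, x2→b2, x3→b4, x4→b6, x5→b1, x6→b3.
Every left vertex is matched, so this is a perfect matching.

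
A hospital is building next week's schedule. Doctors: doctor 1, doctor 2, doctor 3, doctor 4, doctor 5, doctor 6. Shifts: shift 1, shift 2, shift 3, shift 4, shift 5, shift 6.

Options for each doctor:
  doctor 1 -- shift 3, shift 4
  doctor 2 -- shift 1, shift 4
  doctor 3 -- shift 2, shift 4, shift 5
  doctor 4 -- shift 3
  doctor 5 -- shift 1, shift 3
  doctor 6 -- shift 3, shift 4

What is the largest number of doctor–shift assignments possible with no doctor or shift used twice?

For example, pair doctor 1-shift 4, doctor 2-shift 1, doctor 3-shift 5, doctor 4-shift 3.
The set {doctor 1, doctor 2, doctor 4, doctor 5, doctor 6} has only 3 neighbours ({shift 1, shift 3, shift 4}), so by Hall's theorem at most 4 of the 6 doctors can be matched.

4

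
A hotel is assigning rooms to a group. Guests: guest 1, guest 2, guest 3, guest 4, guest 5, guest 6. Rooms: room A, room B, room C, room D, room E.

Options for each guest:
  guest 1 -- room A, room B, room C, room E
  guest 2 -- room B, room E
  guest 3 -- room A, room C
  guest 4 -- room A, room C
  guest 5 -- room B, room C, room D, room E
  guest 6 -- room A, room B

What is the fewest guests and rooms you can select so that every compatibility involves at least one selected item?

5

The 5 edges guest 1–room B, guest 2–room E, guest 3–room A, guest 4–room C, guest 5–room D form a matching, so any vertex cover needs at least 5 vertices (one per matched edge).
Conversely {guest 5, room A, room B, room C, room E} meets every edge and has exactly 5 vertices, so 5 is optimal.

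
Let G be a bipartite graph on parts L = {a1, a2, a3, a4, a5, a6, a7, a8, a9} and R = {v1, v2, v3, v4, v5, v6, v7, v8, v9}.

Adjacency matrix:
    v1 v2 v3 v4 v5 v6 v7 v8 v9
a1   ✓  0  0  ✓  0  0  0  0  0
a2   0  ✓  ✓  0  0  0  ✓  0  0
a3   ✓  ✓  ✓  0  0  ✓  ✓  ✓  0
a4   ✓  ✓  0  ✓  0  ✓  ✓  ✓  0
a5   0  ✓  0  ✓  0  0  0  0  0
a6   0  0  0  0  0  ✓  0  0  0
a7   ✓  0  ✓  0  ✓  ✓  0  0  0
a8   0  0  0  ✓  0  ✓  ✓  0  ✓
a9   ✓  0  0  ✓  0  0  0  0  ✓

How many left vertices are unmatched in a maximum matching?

0

A valid assignment of size 9: a1→v4, a2→v7, a3→v3, a4→v8, a5→v2, a6→v6, a7→v5, a8→v9, a9→v1.
All 9 left vertices are matched, so no larger matching exists.
That matches 9 of the 9, leaving 0 unmatched; no matching can do better.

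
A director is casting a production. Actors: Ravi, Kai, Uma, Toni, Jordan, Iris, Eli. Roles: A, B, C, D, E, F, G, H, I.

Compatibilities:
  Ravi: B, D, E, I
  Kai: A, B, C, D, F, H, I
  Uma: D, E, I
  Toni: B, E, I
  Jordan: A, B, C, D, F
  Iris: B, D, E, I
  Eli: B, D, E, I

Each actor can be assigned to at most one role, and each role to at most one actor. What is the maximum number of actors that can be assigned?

6

For example, pair Ravi–D, Kai–H, Uma–I, Toni–E, Jordan–A, Iris–B.
The set {Ravi, Uma, Toni, Iris, Eli} has only 4 neighbours ({B, D, E, I}), so by Hall's theorem at most 6 of the 7 actors can be matched.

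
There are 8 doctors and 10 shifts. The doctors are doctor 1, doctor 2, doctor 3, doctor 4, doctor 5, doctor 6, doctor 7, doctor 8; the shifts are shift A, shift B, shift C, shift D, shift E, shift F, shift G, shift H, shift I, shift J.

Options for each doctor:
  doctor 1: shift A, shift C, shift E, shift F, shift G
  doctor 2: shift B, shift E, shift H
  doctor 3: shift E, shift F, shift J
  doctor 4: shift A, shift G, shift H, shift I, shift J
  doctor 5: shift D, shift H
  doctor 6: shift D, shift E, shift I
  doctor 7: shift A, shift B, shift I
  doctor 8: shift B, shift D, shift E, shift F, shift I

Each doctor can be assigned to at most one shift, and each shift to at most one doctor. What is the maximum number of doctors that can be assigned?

8

A valid assignment of size 8: doctor 1-shift G, doctor 2-shift B, doctor 3-shift E, doctor 4-shift J, doctor 5-shift H, doctor 6-shift I, doctor 7-shift A, doctor 8-shift F.
All 8 doctors are matched, so no larger matching exists.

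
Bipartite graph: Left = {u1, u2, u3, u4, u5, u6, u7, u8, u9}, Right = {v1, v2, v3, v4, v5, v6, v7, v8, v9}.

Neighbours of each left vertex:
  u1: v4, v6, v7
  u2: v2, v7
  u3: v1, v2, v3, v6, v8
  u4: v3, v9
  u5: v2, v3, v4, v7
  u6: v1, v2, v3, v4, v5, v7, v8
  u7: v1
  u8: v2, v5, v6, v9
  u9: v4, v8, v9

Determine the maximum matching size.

9

A valid assignment of size 9: u1-v6, u2-v7, u3-v8, u4-v3, u5-v2, u6-v5, u7-v1, u8-v9, u9-v4.
This saturates every left vertex, so 9 is the maximum.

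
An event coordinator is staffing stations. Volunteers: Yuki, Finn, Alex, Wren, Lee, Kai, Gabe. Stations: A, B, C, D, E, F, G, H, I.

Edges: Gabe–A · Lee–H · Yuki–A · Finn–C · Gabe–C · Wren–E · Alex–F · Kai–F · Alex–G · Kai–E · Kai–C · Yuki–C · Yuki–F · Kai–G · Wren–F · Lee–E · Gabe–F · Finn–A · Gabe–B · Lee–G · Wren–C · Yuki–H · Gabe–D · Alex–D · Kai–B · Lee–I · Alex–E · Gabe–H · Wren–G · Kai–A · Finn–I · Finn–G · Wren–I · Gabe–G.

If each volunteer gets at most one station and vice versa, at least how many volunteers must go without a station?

One maximum matching: Yuki-F, Finn-I, Alex-D, Wren-E, Lee-H, Kai-A, Gabe-G.
This saturates every volunteer, so 7 is the maximum.
That matches 7 of the 7, leaving 0 unmatched; no matching can do better.

0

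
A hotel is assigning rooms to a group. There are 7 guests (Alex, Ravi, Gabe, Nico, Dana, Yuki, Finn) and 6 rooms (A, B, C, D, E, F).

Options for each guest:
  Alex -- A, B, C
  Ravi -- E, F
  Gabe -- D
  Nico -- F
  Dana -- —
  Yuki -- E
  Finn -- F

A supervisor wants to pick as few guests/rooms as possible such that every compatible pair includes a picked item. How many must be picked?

4

A maximum matching has 4 edges (e.g. Alex–B, Ravi–E, Gabe–D, Nico–F).
By König's theorem the minimum vertex cover has the same size. One such cover is {Alex, Gabe, E, F}.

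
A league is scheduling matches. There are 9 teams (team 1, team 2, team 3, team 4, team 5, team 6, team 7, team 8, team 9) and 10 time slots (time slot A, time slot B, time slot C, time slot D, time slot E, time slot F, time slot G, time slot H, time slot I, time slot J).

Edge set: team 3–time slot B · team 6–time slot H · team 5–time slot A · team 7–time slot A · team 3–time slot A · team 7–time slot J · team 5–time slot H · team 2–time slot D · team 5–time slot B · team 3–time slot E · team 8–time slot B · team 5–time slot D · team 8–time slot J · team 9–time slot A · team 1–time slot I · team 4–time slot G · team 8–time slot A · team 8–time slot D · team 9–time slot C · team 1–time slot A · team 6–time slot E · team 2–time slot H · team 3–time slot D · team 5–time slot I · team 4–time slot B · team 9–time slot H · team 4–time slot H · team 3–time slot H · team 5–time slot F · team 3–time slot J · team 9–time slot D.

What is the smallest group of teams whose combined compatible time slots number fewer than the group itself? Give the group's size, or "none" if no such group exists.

A matching saturating every team exists, for instance team 1→time slot I, team 2→time slot D, team 3→time slot J, team 4→time slot G, team 5→time slot F, team 6→time slot E, team 7→time slot A, team 8→time slot B, team 9→time slot H.
By Hall's marriage theorem, this means |N(S)| ≥ |S| for every subset S, so no violating subset exists.

none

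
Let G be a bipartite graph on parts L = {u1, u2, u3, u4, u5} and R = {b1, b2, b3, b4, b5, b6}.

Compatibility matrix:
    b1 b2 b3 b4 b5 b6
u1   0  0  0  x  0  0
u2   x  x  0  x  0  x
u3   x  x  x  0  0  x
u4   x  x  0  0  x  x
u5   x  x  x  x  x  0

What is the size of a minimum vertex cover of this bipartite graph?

A maximum matching has 5 edges (e.g. u1–b4, u2–b6, u3–b3, u4–b5, u5–b1).
By König's theorem the minimum vertex cover has the same size. One such cover is {u1, u2, u3, u4, u5}.

5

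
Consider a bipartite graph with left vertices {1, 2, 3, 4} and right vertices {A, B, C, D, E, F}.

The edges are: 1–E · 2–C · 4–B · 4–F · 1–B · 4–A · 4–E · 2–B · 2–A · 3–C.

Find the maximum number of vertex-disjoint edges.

For example, pair 1–E, 2–A, 3–C, 4–B.
All 4 left vertices are matched, so no larger matching exists.

4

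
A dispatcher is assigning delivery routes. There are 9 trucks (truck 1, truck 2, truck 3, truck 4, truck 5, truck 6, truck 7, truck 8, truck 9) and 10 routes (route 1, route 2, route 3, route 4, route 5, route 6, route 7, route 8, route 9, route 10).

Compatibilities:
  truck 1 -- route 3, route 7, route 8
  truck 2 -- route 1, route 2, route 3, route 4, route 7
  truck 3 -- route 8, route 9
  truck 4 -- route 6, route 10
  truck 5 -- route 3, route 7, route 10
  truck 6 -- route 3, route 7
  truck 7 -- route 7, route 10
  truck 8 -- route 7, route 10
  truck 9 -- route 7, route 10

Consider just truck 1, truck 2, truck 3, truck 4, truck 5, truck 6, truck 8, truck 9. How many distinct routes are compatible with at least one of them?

9

The union of neighbours of {truck 1, truck 2, truck 3, truck 4, truck 5, truck 6, truck 8, truck 9} is {route 1, route 2, route 3, route 4, route 6, route 7, route 8, route 9, route 10}, which has 9 elements.
Since |N(S)| = 9 ≥ |S| = 8, Hall's condition holds for this subset.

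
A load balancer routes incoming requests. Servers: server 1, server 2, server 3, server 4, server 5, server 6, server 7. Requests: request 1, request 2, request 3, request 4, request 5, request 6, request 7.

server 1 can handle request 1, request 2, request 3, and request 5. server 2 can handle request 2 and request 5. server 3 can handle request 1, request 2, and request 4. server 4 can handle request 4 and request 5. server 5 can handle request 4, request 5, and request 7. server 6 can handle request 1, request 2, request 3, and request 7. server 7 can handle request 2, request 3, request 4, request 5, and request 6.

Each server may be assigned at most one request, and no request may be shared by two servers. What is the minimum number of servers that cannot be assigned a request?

0

One maximum matching: server 1→request 3, server 2→request 2, server 3→request 1, server 4→request 4, server 5→request 5, server 6→request 7, server 7→request 6.
This saturates every server, so 7 is the maximum.
That matches 7 of the 7, leaving 0 unmatched; no matching can do better.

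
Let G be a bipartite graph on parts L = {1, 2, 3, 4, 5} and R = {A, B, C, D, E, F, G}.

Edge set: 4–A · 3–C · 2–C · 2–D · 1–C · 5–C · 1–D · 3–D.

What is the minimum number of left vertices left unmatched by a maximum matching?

One maximum matching: 1-D, 2-C, 4-A.
The set {1, 2, 3, 5} has only 2 neighbours ({C, D}), so by Hall's theorem at most 3 of the 5 left vertices can be matched.
That matches 3 of the 5, leaving 2 unmatched; no matching can do better.

2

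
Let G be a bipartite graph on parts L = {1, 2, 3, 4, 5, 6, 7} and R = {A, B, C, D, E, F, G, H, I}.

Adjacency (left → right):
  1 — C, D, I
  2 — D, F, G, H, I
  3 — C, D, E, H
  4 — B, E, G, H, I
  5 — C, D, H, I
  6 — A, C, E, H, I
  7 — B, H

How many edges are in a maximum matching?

A valid assignment of size 7: 1-D, 2-H, 3-E, 4-G, 5-C, 6-A, 7-B.
All 7 left vertices are matched, so no larger matching exists.

7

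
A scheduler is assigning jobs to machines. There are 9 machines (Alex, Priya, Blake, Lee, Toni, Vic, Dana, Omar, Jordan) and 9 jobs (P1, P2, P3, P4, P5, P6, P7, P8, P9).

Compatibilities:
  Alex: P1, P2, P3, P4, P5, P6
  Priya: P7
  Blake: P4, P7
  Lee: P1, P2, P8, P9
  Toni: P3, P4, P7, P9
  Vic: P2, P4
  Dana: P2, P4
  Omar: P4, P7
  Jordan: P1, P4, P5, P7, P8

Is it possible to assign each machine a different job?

The set {Priya, Blake, Vic, Dana, Omar} has only 3 neighbours ({P2, P4, P7}), so by Hall's theorem at most 7 of the 9 machines can be matched.
Hence no matching covers every machine.

No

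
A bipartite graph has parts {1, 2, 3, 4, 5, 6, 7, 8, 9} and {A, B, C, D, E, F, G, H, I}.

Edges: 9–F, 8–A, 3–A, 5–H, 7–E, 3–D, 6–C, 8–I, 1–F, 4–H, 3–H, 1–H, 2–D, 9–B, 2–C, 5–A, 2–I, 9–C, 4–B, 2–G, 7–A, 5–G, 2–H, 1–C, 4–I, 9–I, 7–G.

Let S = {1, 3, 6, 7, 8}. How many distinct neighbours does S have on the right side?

8

The union of neighbours of {1, 3, 6, 7, 8} is {A, C, D, E, F, G, H, I}, which has 8 elements.
Since |N(S)| = 8 ≥ |S| = 5, Hall's condition holds for this subset.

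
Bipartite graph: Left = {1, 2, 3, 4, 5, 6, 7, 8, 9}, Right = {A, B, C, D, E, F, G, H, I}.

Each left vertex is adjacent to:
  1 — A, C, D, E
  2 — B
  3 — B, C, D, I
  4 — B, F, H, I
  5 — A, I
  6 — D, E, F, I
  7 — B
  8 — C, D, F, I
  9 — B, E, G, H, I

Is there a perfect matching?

No

The set {2, 7} has only 1 neighbour ({B}), so by Hall's theorem at most 8 of the 9 left vertices can be matched.
Hence no matching covers every left vertex.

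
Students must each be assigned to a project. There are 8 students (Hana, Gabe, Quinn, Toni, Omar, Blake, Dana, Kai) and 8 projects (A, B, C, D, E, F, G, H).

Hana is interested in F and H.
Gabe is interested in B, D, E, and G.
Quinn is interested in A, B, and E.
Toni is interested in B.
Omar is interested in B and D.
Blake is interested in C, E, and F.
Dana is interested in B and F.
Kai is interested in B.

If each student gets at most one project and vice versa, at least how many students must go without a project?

One maximum matching: Hana-H, Gabe-G, Quinn-A, Toni-B, Omar-D, Blake-E, Dana-F.
The set {Toni, Kai} has only 1 neighbour ({B}), so by Hall's theorem at most 7 of the 8 students can be matched.
That matches 7 of the 8, leaving 1 unmatched; no matching can do better.

1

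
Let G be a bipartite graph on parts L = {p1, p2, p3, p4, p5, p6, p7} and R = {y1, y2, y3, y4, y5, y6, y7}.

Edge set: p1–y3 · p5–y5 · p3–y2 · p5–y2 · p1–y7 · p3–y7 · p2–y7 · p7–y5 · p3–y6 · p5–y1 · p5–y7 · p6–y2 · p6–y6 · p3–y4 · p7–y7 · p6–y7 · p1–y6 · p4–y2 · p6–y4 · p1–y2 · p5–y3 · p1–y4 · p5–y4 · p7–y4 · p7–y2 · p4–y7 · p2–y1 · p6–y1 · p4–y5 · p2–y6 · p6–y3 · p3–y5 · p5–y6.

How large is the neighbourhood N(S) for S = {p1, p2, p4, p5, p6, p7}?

7

The union of neighbours of {p1, p2, p4, p5, p6, p7} is {y1, y2, y3, y4, y5, y6, y7}, which has 7 elements.
Since |N(S)| = 7 ≥ |S| = 6, Hall's condition holds for this subset.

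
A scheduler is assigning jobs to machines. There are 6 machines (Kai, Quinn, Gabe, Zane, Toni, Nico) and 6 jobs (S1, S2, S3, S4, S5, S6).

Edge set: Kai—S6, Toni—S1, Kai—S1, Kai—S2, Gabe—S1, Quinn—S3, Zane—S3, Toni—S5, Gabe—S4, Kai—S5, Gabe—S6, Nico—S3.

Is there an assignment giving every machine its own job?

No

The set {Quinn, Zane, Nico} has only 1 neighbour ({S3}), so by Hall's theorem at most 4 of the 6 machines can be matched.
Hence no matching covers every machine.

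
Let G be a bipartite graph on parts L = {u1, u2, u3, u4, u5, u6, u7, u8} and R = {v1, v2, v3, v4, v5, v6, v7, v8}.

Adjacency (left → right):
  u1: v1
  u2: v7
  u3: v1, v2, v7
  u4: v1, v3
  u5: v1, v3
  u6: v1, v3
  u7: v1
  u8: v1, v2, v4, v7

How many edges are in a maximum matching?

5

One maximum matching: u1-v1, u2-v7, u3-v2, u4-v3, u8-v4.
The set {u1, u4, u5, u6, u7} has only 2 neighbours ({v1, v3}), so by Hall's theorem at most 5 of the 8 left vertices can be matched.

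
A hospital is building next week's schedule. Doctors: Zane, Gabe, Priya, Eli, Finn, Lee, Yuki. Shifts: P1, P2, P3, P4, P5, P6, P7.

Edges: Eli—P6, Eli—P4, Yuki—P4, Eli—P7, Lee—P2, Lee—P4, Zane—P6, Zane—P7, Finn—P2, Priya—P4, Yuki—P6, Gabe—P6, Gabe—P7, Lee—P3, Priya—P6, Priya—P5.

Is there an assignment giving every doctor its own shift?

The set {Zane, Gabe, Eli, Yuki} has only 3 neighbours ({P4, P6, P7}), so by Hall's theorem at most 6 of the 7 doctors can be matched.
Hence no matching covers every doctor.

No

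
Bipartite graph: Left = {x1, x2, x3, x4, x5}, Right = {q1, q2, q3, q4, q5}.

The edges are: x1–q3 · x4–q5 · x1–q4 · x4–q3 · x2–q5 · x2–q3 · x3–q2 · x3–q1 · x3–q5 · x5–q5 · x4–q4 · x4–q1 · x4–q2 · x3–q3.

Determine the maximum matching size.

One maximum matching: x1-q4, x2-q3, x3-q2, x4-q1, x5-q5.
All 5 left vertices are matched, so no larger matching exists.

5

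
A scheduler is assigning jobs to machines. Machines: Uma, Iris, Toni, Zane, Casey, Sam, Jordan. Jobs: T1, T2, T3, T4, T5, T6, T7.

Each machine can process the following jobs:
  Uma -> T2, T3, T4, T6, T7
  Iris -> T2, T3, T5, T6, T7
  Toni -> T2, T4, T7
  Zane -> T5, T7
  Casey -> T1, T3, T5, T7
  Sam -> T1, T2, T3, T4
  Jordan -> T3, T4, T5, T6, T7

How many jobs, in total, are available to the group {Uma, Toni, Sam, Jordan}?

The union of neighbours of {Uma, Toni, Sam, Jordan} is {T1, T2, T3, T4, T5, T6, T7}, which has 7 elements.
Since |N(S)| = 7 ≥ |S| = 4, Hall's condition holds for this subset.

7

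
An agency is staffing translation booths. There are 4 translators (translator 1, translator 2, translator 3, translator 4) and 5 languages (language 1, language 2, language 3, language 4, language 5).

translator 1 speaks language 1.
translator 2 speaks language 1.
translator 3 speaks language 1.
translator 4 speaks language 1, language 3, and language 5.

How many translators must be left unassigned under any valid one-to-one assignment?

A valid assignment of size 2: translator 1–language 1, translator 4–language 3.
The set {translator 1, translator 2, translator 3} has only 1 neighbour ({language 1}), so by Hall's theorem at most 2 of the 4 translators can be matched.
That matches 2 of the 4, leaving 2 unmatched; no matching can do better.

2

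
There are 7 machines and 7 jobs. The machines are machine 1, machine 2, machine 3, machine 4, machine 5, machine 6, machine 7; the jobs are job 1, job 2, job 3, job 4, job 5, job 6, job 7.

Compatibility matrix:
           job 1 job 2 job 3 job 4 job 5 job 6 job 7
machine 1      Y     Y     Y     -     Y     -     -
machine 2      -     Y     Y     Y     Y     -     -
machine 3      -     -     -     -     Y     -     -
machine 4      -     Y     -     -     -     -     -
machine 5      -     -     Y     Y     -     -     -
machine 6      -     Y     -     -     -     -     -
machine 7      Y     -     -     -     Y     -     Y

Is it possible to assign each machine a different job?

No

The set {machine 4, machine 6} has only 1 neighbour ({job 2}), so by Hall's theorem at most 6 of the 7 machines can be matched.
Hence no matching covers every machine.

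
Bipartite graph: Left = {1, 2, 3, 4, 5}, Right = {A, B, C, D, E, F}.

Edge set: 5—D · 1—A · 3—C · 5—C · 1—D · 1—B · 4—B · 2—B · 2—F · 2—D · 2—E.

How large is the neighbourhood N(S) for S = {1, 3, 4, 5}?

The union of neighbours of {1, 3, 4, 5} is {A, B, C, D}, which has 4 elements.
Since |N(S)| = 4 ≥ |S| = 4, Hall's condition holds for this subset.

4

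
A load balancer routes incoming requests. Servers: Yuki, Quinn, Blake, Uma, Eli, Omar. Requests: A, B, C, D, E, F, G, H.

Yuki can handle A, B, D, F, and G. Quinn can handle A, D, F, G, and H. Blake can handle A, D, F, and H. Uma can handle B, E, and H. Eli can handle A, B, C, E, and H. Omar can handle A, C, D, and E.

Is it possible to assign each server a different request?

Yes

A valid assignment of size 6: Yuki→G, Quinn→H, Blake→F, Uma→B, Eli→A, Omar→E.
All 6 servers are covered.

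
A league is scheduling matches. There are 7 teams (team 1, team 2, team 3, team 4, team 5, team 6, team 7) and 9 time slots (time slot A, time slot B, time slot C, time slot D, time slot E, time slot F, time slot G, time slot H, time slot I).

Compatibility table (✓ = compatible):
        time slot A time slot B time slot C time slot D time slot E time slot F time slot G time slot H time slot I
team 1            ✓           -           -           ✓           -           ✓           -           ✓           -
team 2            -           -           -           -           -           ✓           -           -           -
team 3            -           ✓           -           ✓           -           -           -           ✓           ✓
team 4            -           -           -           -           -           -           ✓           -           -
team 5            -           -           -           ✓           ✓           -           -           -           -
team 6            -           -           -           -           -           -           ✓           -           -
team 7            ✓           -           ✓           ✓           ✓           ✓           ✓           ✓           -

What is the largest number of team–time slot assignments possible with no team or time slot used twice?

6

A valid assignment of size 6: team 1–time slot H, team 2–time slot F, team 3–time slot I, team 4–time slot G, team 5–time slot D, team 7–time slot C.
The set {team 4, team 6} has only 1 neighbour ({time slot G}), so by Hall's theorem at most 6 of the 7 teams can be matched.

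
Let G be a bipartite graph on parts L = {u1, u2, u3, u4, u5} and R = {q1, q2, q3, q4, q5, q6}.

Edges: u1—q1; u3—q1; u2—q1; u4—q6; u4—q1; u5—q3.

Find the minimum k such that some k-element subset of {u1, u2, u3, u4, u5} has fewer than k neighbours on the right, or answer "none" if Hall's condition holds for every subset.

2

Take S = {u1, u2}. Its neighbourhood is {q1}, so |N(S)| = 1 < |S| = 2.
No single vertex violates Hall's condition since each has at least one neighbour, so 2 is the minimum.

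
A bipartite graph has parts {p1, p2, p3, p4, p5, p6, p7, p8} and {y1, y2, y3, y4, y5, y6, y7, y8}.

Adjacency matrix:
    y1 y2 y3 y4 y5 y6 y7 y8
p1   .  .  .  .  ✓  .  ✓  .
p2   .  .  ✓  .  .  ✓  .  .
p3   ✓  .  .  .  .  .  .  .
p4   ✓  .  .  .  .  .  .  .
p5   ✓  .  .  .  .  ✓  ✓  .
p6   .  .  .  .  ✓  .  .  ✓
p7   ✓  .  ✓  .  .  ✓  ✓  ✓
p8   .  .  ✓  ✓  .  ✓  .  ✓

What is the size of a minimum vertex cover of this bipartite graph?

7

The 7 edges p1–y5, p2–y3, p3–y1, p5–y7, p6–y8, p7–y6, p8–y4 form a matching, so any vertex cover needs at least 7 vertices (one per matched edge).
Conversely {p1, p2, p5, p6, p7, p8, y1} meets every edge and has exactly 7 vertices, so 7 is optimal.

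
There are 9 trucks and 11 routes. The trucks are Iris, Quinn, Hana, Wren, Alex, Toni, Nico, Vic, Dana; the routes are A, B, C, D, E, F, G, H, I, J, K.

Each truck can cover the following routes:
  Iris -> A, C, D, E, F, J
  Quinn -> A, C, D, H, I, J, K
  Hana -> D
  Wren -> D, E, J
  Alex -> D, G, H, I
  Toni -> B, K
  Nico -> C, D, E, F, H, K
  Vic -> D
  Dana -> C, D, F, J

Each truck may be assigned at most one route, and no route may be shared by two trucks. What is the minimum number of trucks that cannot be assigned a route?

A valid assignment of size 8: Iris→F, Quinn→A, Hana→D, Wren→E, Alex→G, Toni→B, Nico→K, Dana→J.
The set {Hana, Vic} has only 1 neighbour ({D}), so by Hall's theorem at most 8 of the 9 trucks can be matched.
That matches 8 of the 9, leaving 1 unmatched; no matching can do better.

1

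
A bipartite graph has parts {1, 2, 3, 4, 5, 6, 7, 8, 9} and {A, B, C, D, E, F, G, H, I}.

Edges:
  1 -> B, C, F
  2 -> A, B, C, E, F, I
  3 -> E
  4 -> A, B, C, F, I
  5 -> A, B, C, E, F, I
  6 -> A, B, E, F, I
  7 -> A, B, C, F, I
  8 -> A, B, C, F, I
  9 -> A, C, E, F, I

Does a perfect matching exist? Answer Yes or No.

No

The set {1, 2, 3, 4, 5, 6, 7, 8, 9} has only 6 neighbours ({A, B, C, E, F, I}), so by Hall's theorem at most 6 of the 9 left vertices can be matched.
Hence no matching covers every left vertex.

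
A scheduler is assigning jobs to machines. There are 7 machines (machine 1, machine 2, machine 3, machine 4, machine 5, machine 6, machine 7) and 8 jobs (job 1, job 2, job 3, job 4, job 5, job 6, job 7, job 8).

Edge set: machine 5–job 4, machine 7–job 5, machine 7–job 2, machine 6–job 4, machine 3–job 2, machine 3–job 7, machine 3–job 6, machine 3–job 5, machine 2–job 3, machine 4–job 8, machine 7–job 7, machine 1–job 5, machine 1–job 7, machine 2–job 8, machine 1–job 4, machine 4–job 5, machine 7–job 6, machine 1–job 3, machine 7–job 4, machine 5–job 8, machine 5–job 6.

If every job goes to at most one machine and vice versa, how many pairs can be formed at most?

A valid assignment of size 7: machine 1→job 7, machine 2→job 3, machine 3→job 2, machine 4→job 8, machine 5→job 6, machine 6→job 4, machine 7→job 5.
All 7 machines are matched, so no larger matching exists.

7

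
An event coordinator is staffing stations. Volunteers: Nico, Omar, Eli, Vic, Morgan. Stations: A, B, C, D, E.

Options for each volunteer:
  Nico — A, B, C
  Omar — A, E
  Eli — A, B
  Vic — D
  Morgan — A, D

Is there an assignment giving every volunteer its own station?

Yes

For example, pair Nico–C, Omar–E, Eli–B, Vic–D, Morgan–A.
Every volunteer is matched, so this is a perfect matching.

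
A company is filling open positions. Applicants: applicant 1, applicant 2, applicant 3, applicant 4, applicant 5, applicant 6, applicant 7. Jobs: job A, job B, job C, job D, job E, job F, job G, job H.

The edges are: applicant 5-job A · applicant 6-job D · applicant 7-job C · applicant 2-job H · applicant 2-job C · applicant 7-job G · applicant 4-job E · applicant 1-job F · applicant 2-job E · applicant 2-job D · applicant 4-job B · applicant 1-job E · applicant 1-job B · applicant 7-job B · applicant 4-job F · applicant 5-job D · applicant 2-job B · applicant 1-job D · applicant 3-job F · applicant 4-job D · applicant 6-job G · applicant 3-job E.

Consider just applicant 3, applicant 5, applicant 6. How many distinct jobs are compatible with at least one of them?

The union of neighbours of {applicant 3, applicant 5, applicant 6} is {job A, job D, job E, job F, job G}, which has 5 elements.
Since |N(S)| = 5 ≥ |S| = 3, Hall's condition holds for this subset.

5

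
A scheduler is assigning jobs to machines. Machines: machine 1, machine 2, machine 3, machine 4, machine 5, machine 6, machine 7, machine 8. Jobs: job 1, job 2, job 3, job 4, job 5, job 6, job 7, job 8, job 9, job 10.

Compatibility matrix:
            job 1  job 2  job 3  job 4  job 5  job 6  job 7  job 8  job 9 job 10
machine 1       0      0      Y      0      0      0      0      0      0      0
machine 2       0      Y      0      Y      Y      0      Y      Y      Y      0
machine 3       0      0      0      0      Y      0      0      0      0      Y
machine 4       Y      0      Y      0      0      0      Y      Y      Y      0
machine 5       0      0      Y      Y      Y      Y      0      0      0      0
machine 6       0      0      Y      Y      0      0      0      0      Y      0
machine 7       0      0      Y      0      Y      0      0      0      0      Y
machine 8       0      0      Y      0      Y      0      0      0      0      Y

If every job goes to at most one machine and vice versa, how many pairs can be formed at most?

7

One maximum matching: machine 1→job 3, machine 2→job 9, machine 3→job 10, machine 4→job 7, machine 5→job 6, machine 6→job 4, machine 7→job 5.
The set {machine 1, machine 3, machine 7, machine 8} has only 3 neighbours ({job 10, job 3, job 5}), so by Hall's theorem at most 7 of the 8 machines can be matched.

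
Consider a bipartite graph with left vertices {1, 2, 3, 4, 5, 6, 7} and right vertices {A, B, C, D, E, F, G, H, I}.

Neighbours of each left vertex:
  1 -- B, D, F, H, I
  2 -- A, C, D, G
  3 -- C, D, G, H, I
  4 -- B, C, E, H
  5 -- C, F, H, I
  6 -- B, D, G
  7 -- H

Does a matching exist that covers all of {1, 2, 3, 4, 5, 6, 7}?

Yes

For example, pair 1-B, 2-C, 3-D, 4-E, 5-F, 6-G, 7-H.
All 7 left vertices are covered.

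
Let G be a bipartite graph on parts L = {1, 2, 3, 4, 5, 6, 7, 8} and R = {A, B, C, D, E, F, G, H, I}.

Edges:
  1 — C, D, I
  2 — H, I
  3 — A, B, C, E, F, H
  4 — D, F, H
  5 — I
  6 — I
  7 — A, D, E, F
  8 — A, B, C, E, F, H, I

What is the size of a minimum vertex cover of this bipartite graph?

7

The 7 edges 1–C, 2–H, 3–E, 4–F, 5–I, 7–D, 8–A form a matching, so any vertex cover needs at least 7 vertices (one per matched edge).
Conversely {1, 2, 3, 4, 7, 8, I} meets every edge and has exactly 7 vertices, so 7 is optimal.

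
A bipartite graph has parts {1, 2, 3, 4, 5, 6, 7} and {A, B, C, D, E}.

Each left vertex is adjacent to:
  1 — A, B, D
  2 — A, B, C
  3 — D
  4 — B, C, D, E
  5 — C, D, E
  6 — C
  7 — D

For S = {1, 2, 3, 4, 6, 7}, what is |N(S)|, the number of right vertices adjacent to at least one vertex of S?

The union of neighbours of {1, 2, 3, 4, 6, 7} is {A, B, C, D, E}, which has 5 elements.
Since |N(S)| = 5 < |S| = 6, Hall's condition fails for this subset.

5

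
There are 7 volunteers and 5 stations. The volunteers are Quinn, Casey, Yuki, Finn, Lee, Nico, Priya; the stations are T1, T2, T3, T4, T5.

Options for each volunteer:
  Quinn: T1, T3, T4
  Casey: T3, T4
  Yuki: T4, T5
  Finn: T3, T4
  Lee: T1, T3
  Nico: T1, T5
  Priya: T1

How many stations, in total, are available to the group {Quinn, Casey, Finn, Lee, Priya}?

The union of neighbours of {Quinn, Casey, Finn, Lee, Priya} is {T1, T3, T4}, which has 3 elements.
Since |N(S)| = 3 < |S| = 5, Hall's condition fails for this subset.

3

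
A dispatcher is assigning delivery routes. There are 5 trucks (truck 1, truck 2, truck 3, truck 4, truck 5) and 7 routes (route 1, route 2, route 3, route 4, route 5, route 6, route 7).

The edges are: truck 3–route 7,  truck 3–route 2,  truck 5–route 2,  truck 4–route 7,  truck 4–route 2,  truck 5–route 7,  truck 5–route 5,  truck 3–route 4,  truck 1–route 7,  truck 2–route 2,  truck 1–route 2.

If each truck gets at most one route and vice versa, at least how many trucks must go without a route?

One maximum matching: truck 1–route 7, truck 2–route 2, truck 3–route 4, truck 5–route 5.
The set {truck 1, truck 2, truck 4} has only 2 neighbours ({route 2, route 7}), so by Hall's theorem at most 4 of the 5 trucks can be matched.
That matches 4 of the 5, leaving 1 unmatched; no matching can do better.

1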